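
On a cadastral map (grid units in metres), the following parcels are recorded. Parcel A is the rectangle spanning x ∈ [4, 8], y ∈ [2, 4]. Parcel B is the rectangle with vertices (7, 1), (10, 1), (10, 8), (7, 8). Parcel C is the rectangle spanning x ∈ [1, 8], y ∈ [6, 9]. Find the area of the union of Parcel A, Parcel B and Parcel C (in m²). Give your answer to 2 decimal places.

46.00

By inclusion–exclusion:
Individual areas: |Parcel A| = 8, |Parcel B| = 21, |Parcel C| = 21.
|Parcel A∩Parcel B|: x∈[7,8], y∈[2,4] → 1·2 = 2.
|Parcel A∩Parcel C| = 0 (no overlap).
|Parcel B∩Parcel C|: x∈[7,8], y∈[6,8] → 1·2 = 2.
|Parcel A∩Parcel B∩Parcel C| = 0.
|Parcel A ∪ Parcel B ∪ Parcel C| = 50 − 4 + 0 = 46.00.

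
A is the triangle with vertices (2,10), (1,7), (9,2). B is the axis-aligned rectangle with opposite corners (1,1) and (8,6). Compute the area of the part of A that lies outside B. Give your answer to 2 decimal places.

|A| = 14.5, |A∩B| = 5.5411.
|A ∖ B| = |A| − |A∩B| = 14.5 − 5.5411 = 8.96.

8.96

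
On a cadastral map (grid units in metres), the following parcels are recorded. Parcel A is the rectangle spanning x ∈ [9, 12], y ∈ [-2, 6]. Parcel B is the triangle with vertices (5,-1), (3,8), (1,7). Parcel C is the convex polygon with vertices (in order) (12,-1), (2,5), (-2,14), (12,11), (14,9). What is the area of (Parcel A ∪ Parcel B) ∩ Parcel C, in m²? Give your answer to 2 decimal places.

|Parcel A ∪ Parcel B| = 34.
|(Parcel A ∪ Parcel B) ∩ Parcel C| = 24.15.

24.15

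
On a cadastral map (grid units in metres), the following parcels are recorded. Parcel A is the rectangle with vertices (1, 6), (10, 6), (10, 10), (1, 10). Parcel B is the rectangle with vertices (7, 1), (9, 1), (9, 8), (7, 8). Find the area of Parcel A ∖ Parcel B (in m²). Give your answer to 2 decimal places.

|Parcel A∩Parcel B|: x∈[7,9], y∈[6,8] → 2·2 = 4.
|Parcel A| = 36.
|Parcel A ∖ Parcel B| = |Parcel A| − |Parcel A∩Parcel B| = 36 − 4 = 32.00.

32.00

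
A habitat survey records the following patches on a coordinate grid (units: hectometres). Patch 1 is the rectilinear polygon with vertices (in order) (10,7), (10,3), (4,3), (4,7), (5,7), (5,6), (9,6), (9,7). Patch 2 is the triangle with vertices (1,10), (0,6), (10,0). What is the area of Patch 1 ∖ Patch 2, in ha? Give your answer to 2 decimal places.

|Patch 1| = 20, |Patch 1∩Patch 2| = 5.75.
|Patch 1 ∖ Patch 2| = |Patch 1| − |Patch 1∩Patch 2| = 20 − 5.75 = 14.25.

14.25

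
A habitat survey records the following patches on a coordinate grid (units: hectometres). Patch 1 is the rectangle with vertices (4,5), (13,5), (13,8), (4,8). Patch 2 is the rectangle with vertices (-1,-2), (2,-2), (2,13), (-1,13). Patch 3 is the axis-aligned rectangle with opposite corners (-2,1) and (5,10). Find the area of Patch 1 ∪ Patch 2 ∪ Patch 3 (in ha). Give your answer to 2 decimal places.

105.00

By inclusion–exclusion:
Individual areas: |Patch 1| = 27, |Patch 2| = 45, |Patch 3| = 63.
|Patch 1∩Patch 2| = 0 (no overlap).
|Patch 1∩Patch 3|: x∈[4,5], y∈[5,8] → 1·3 = 3.
|Patch 2∩Patch 3|: x∈[-1,2], y∈[1,10] → 3·9 = 27.
|Patch 1∩Patch 2∩Patch 3| = 0.
|Patch 1 ∪ Patch 2 ∪ Patch 3| = 135 − 30 + 0 = 105.00.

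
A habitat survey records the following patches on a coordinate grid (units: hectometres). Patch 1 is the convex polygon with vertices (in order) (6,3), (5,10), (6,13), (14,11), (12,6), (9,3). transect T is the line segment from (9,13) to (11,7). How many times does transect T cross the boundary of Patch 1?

The segment meets the boundary at (9.273,12.182).

1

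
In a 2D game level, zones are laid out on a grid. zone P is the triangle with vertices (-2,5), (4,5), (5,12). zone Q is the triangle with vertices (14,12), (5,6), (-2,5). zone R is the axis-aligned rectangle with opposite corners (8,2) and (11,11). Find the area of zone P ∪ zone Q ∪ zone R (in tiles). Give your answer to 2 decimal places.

By inclusion–exclusion:
Individual areas: |zone P| = 21, |zone Q| = 16.5, |zone R| = 27.
|zone P∩zone Q| = 5.775.
|zone P∩zone R| = 0.
|zone Q∩zone R| = 3.0938.
|zone P∩zone Q∩zone R| = 0.
|zone P ∪ zone Q ∪ zone R| = 64.5 − 8.8687 + 0 = 55.63.

55.63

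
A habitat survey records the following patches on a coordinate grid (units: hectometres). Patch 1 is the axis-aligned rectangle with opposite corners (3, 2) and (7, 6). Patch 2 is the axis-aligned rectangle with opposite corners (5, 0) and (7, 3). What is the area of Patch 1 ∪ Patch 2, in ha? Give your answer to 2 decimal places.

20.00

By inclusion–exclusion:
Individual areas: |Patch 1| = 16, |Patch 2| = 6.
|Patch 1∩Patch 2|: x∈[5,7], y∈[2,3] → 2·1 = 2.
|Patch 1 ∪ Patch 2| = 22 − 2 = 20.00.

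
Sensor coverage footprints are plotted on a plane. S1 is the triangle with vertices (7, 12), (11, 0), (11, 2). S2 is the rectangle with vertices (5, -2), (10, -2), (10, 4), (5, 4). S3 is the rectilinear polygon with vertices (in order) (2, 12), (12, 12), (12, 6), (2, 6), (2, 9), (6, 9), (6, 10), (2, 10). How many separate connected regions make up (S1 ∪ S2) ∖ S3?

(S1 ∪ S2) ∖ S3 is a single connected region.

1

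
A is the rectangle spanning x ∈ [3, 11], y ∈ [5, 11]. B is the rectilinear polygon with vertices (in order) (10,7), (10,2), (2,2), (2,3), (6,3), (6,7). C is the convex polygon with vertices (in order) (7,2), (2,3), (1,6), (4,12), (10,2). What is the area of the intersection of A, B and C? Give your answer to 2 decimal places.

3.20

The intersection is the polygon with vertices (6,7), (7,7), (8.2,5), (6,5).
By the shoelace formula its area is 3.20.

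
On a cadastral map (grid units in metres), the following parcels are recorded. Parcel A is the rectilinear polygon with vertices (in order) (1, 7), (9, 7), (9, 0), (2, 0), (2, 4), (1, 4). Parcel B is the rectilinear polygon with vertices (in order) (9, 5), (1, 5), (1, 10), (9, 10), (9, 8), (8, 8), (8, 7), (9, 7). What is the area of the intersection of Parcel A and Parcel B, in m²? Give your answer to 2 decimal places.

The intersection is the polygon with vertices (8,7), (9,7), (9,5), (1,5), (1,7).
By the shoelace formula its area is 16.00.

16.00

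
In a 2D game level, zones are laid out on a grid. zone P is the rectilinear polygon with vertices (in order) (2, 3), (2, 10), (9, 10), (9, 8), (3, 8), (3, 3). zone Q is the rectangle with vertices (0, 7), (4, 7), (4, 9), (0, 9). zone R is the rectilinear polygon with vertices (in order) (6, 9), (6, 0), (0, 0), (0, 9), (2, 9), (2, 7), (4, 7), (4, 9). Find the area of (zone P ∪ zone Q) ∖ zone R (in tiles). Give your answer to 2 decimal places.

14.00

|zone P ∪ zone Q| = 24.
|(zone P ∪ zone Q) ∩ zone R| = 10.
|(zone P ∪ zone Q) ∖ zone R| = 24 − 10 = 14.00.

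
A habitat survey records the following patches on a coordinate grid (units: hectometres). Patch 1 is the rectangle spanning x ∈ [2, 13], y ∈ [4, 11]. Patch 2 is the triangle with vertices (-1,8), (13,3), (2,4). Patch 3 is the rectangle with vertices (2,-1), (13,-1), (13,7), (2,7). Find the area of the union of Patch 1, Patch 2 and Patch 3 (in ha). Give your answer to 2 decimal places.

By inclusion–exclusion:
Individual areas: |Patch 1| = 77, |Patch 2| = 20.5, |Patch 3| = 88.
|Patch 1∩Patch 2| = 12.0071.
|Patch 1∩Patch 3|: x∈[2,13], y∈[4,7] → 11·3 = 33.
|Patch 2∩Patch 3| = 16.1071.
|Patch 1∩Patch 2∩Patch 3| = 12.0071.
|Patch 1 ∪ Patch 2 ∪ Patch 3| = 185.5 − 61.1143 + 12.0071 = 136.39.

136.39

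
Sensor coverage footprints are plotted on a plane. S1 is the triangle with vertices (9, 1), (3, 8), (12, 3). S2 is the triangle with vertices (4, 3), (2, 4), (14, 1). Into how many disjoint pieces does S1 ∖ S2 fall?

2

S1 ∖ S2 splits into 2 disjoint pieces (area 1.0942, area 14.7955).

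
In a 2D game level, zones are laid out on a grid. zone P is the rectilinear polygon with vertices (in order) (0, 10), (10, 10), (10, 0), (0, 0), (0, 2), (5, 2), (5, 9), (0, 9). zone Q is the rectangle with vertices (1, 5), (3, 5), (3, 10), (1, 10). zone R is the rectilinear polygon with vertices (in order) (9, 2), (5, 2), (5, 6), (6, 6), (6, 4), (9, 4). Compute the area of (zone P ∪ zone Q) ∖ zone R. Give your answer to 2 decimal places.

63.00

|zone P ∪ zone Q| = 73.
|(zone P ∪ zone Q) ∩ zone R| = 10.
|(zone P ∪ zone Q) ∖ zone R| = 73 − 10 = 63.00.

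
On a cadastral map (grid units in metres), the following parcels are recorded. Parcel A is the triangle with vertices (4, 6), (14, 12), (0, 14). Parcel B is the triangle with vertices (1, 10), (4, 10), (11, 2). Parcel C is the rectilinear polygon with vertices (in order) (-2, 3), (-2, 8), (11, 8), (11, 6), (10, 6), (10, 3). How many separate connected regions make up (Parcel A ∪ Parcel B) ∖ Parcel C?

2

(Parcel A ∪ Parcel B) ∖ Parcel C splits into 2 disjoint pieces (area 48.3333, area 0.1964).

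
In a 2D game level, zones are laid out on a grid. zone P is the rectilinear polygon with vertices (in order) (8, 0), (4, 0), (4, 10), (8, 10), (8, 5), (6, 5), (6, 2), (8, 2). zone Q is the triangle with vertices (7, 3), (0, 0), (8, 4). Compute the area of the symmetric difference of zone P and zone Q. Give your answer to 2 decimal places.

|zone P| = 34, |zone Q| = 2, |zone P∩zone Q| = 0.7143.
|zone P △ zone Q| = |zone P| + |zone Q| − 2·|zone P∩zone Q| = 34 + 2 − 1.4286 = 34.57.

34.57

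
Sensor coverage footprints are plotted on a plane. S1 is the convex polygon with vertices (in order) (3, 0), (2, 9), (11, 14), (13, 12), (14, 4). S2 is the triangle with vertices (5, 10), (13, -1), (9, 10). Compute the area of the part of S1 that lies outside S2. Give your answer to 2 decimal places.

|S1| = 111, |S1∩S2| = 19.2701.
|S1 ∖ S2| = |S1| − |S1∩S2| = 111 − 19.2701 = 91.73.

91.73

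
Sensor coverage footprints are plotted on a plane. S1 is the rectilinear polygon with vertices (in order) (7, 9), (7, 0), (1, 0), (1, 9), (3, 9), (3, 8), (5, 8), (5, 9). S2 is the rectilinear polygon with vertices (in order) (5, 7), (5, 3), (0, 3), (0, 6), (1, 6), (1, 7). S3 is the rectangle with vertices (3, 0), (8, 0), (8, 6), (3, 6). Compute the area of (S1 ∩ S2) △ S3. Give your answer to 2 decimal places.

34.00

|S1 ∩ S2| = 16.
|(S1 ∩ S2) ∩ S3| = 6.
|(S1 ∩ S2) △ S3| = 16 + 30 − 12 = 34.00.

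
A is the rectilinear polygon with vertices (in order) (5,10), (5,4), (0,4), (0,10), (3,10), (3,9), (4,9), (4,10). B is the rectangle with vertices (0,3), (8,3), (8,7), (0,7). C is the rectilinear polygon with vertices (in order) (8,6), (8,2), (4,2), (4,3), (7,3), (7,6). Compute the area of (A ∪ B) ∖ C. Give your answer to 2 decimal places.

|A ∪ B| = 46.
|(A ∪ B) ∩ C| = 3.
|(A ∪ B) ∖ C| = 46 − 3 = 43.00.

43.00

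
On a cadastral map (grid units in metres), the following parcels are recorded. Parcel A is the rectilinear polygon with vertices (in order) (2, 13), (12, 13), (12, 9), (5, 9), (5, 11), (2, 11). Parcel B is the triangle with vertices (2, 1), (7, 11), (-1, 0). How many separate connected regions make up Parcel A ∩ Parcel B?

Parcel A ∩ Parcel B is a single connected region.

1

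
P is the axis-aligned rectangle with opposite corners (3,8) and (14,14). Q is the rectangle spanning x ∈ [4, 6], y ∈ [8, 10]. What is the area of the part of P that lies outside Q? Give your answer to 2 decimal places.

62.00

|P∩Q|: x∈[4,6], y∈[8,10] → 2·2 = 4.
|P| = 66.
|P ∖ Q| = |P| − |P∩Q| = 66 − 4 = 62.00.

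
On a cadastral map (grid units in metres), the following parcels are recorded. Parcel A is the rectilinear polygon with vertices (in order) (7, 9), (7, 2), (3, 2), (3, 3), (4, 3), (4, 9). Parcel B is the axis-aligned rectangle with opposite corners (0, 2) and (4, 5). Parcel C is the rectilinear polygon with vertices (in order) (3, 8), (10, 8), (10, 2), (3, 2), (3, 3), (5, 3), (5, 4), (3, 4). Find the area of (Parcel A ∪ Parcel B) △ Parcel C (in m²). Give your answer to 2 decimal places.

|Parcel A ∪ Parcel B| = 33.
|(Parcel A ∪ Parcel B) ∩ Parcel C| = 19.
|(Parcel A ∪ Parcel B) △ Parcel C| = 33 + 40 − 38 = 35.00.

35.00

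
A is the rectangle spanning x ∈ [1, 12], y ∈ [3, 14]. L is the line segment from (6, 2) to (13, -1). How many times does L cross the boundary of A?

The segment lies entirely outside A and never meets its boundary.

0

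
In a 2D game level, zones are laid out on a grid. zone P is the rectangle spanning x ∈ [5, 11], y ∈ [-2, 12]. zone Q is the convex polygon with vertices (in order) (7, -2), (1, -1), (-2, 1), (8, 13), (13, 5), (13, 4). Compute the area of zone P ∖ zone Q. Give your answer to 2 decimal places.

|zone P| = 84, |zone P∩zone Q| = 68.3375.
|zone P ∖ zone Q| = |zone P| − |zone P∩zone Q| = 84 − 68.3375 = 15.66.

15.66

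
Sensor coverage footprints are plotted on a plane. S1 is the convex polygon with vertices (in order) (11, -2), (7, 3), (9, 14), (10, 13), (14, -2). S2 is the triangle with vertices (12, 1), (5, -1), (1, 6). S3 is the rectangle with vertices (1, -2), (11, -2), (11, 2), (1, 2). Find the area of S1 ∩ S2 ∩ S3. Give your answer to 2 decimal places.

The intersection is the polygon with vertices (11,1.454), (11,0.714), (9.233,0.209), (7.8,2), (9.8,2).
By the shoelace formula its area is 3.67.

3.67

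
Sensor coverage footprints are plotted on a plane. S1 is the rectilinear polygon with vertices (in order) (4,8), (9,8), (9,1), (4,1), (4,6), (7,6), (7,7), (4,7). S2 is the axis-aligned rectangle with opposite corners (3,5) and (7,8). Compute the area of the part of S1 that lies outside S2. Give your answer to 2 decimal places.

26.00

|S1| = 32, |S1∩S2| = 6.
|S1 ∖ S2| = |S1| − |S1∩S2| = 32 − 6 = 26.00.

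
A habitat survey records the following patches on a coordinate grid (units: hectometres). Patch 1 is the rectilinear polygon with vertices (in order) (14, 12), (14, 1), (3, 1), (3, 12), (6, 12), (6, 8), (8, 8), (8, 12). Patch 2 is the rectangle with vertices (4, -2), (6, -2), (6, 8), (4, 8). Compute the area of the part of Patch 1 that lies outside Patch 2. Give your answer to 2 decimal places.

99.00

|Patch 1| = 113, |Patch 1∩Patch 2| = 14.
|Patch 1 ∖ Patch 2| = |Patch 1| − |Patch 1∩Patch 2| = 113 − 14 = 99.00.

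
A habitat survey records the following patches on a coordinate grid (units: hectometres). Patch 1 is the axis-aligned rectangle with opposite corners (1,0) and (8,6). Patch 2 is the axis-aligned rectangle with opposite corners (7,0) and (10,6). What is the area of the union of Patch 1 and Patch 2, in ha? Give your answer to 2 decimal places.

By inclusion–exclusion:
Individual areas: |Patch 1| = 42, |Patch 2| = 18.
|Patch 1∩Patch 2|: x∈[7,8], y∈[0,6] → 1·6 = 6.
|Patch 1 ∪ Patch 2| = 60 − 6 = 54.00.

54.00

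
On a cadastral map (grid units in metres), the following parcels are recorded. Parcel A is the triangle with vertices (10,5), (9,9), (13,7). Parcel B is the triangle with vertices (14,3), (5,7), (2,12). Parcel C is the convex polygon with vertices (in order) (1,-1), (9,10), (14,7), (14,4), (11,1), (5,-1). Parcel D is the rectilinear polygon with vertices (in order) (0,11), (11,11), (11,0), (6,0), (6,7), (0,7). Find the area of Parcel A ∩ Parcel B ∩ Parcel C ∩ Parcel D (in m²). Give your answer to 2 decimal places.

The intersection is the polygon with vertices (10,5), (9.692,6.231), (10.706,5.471).
By the shoelace formula its area is 0.51.

0.51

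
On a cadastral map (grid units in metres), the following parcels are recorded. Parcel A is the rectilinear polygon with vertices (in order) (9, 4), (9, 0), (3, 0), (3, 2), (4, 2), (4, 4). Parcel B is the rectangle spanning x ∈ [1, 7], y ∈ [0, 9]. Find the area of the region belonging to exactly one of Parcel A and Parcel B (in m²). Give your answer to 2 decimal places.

|Parcel A| = 22, |Parcel B| = 54, |Parcel A∩Parcel B| = 14.
|Parcel A △ Parcel B| = |Parcel A| + |Parcel B| − 2·|Parcel A∩Parcel B| = 22 + 54 − 28 = 48.00.

48.00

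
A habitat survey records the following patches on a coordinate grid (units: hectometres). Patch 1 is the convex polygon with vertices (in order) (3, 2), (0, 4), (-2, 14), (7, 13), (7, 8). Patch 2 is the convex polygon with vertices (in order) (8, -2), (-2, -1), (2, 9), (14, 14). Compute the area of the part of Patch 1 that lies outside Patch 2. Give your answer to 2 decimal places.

40.29

|Patch 1| = 74.5, |Patch 1∩Patch 2| = 34.2083.
|Patch 1 ∖ Patch 2| = |Patch 1| − |Patch 1∩Patch 2| = 74.5 − 34.2083 = 40.29.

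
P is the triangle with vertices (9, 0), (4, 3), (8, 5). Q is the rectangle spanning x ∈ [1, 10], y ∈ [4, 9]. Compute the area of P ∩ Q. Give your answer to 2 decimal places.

The intersection is the polygon with vertices (8,5), (8.2,4), (6,4).
By the shoelace formula its area is 1.10.

1.10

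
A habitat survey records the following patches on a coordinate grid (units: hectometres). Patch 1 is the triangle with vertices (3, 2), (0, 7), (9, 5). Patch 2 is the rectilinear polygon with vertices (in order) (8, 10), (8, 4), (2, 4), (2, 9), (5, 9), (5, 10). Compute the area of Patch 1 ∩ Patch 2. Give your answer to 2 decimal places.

11.08

The intersection is the polygon with vertices (8,5.222), (8,4.5), (7,4), (2,4), (2,6.556).
By the shoelace formula its area is 11.08.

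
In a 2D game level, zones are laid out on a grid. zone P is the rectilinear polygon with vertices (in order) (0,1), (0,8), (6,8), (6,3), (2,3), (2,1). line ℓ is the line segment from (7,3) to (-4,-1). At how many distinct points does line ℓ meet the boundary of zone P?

The segment meets the boundary at (2,1.182), (1.5,1).

2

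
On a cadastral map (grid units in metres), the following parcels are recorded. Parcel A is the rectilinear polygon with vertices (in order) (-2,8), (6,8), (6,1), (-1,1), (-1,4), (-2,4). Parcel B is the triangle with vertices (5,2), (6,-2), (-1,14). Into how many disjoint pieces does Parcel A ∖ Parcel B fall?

Parcel A ∖ Parcel B splits into 2 disjoint pieces (area 33.0938, area 15.875).

2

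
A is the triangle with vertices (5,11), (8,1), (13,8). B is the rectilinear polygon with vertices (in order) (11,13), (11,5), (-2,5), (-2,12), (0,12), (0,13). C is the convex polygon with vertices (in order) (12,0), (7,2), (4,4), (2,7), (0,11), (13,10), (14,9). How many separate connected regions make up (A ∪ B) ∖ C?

(A ∪ B) ∖ C splits into 2 disjoint pieces (area 0.1614, area 49.9872).

2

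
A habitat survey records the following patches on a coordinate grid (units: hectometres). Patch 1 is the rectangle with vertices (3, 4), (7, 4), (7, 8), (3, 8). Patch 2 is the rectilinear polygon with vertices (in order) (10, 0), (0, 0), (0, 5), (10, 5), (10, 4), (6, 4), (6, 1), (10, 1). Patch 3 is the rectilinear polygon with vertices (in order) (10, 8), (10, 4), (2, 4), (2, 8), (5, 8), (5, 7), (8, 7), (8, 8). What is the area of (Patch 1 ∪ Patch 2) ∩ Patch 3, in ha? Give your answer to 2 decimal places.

18.00

|Patch 1 ∪ Patch 2| = 50.
|(Patch 1 ∪ Patch 2) ∩ Patch 3| = 18.00.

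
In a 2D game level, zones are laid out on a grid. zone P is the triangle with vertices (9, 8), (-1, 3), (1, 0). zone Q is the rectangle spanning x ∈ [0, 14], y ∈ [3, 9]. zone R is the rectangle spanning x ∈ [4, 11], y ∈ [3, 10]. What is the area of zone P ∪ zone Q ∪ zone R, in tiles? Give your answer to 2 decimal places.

By inclusion–exclusion:
Individual areas: |zone P| = 20, |zone Q| = 84, |zone R| = 49.
|zone P∩zone Q| = 12.25.
|zone P∩zone R| = 6.25.
|zone Q∩zone R|: x∈[4,11], y∈[3,9] → 7·6 = 42.
|zone P∩zone Q∩zone R| = 6.25.
|zone P ∪ zone Q ∪ zone R| = 153 − 60.5 + 6.25 = 98.75.

98.75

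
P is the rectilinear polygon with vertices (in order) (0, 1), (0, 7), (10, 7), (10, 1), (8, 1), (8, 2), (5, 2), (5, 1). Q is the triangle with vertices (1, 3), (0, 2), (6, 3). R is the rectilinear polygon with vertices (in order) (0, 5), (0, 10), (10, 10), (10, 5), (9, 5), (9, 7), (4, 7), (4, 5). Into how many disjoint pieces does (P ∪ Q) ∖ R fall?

1

(P ∪ Q) ∖ R is a single connected region.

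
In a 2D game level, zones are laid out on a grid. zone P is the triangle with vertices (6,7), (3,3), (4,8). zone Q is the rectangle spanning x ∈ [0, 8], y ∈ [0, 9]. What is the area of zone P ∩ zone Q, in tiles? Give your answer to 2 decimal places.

5.50

The intersection is the polygon with vertices (3,3), (4,8), (6,7).
By the shoelace formula its area is 5.50.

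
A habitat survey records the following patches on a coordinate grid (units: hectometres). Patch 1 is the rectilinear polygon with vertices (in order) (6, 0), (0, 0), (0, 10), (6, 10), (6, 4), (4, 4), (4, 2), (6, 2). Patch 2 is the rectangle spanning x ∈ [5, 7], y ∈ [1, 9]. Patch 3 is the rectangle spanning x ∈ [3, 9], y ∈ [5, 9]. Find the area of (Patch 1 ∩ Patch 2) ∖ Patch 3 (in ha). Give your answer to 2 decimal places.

|Patch 1 ∩ Patch 2| = 6.
|(Patch 1 ∩ Patch 2) ∩ Patch 3| = 4.
|(Patch 1 ∩ Patch 2) ∖ Patch 3| = 6 − 4 = 2.00.

2.00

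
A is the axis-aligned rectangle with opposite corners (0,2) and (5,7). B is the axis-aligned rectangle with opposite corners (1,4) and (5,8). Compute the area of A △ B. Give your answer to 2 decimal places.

17.00

|A∩B|: x∈[1,5], y∈[4,7] → 4·3 = 12.
|A △ B| = |A| + |B| − 2·|A∩B| = 25 + 16 − 24 = 17.00.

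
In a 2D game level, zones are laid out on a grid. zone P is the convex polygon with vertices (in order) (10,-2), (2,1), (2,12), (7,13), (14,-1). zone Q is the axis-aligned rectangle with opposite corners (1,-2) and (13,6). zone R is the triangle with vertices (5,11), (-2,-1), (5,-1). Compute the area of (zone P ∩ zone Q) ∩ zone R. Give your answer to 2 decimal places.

16.68

The region (zone P ∩ zone Q) ∩ zone R is the polygon with vertices (2,5.857), (2.083,6), (5,6), (5,-0.125), (2,1).
By the shoelace formula its area is 16.68.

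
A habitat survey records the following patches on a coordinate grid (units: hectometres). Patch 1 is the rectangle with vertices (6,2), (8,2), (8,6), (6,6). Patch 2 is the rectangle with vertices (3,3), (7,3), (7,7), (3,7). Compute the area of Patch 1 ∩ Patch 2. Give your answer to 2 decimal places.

|Patch 1∩Patch 2|: x∈[6,7], y∈[3,6] → 1·3 = 3.

3.00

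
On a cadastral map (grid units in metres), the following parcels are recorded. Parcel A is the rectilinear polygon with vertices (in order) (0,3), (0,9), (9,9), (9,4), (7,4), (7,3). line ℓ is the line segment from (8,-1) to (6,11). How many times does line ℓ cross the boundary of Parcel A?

The segment meets the boundary at (6.333,9), (7.167,4).

2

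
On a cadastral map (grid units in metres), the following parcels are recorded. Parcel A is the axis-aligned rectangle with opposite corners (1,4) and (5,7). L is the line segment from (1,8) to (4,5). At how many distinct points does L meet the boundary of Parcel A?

The segment meets the boundary at (2,7).

1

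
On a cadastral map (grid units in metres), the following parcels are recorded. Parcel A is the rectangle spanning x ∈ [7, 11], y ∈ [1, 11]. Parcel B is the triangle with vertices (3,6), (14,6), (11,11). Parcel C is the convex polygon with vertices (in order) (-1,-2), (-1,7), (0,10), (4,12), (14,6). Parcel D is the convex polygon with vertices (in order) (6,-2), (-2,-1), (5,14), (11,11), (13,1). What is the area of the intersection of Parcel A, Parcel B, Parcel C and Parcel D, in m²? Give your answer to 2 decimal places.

10.82

The intersection is the polygon with vertices (7,8.5), (8.388,9.367), (11,7.8), (11,6), (7,6).
By the shoelace formula its area is 10.82.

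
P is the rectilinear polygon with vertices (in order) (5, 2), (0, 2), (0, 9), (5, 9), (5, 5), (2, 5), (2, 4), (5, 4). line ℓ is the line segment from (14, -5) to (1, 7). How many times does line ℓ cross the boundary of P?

The segment meets the boundary at (3.167,5), (4.25,4), (5,3.308).

3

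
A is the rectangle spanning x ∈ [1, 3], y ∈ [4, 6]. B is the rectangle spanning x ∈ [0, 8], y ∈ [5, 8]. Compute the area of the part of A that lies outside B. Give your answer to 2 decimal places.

|A∩B|: x∈[1,3], y∈[5,6] → 2·1 = 2.
|A| = 4.
|A ∖ B| = |A| − |A∩B| = 4 − 2 = 2.00.

2.00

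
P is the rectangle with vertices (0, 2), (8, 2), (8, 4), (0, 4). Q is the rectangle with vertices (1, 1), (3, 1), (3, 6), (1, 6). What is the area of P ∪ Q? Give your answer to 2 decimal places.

By inclusion–exclusion:
Individual areas: |P| = 16, |Q| = 10.
|P∩Q|: x∈[1,3], y∈[2,4] → 2·2 = 4.
|P ∪ Q| = 26 − 4 = 22.00.

22.00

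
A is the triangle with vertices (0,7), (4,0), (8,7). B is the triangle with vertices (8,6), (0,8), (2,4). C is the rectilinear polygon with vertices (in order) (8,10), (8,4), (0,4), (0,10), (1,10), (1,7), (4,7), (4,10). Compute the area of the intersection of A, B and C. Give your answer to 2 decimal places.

The intersection is the polygon with vertices (2,4), (0.5,7), (1,7), (4,7), (7.5,6.125), (7.294,5.765).
By the shoelace formula its area is 12.15.

12.15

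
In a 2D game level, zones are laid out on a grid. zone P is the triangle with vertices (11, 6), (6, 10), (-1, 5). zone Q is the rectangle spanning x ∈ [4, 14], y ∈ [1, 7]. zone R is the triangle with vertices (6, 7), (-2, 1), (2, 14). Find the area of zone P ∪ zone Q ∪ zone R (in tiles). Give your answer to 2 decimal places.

By inclusion–exclusion:
Individual areas: |zone P| = 26.5, |zone Q| = 60, |zone R| = 40.
|zone P∩zone Q| = 8.4167.
|zone P∩zone R| = 12.1049.
|zone Q∩zone R| = 1.5.
|zone P∩zone Q∩zone R| = 1.5.
|zone P ∪ zone Q ∪ zone R| = 126.5 − 22.0216 + 1.5 = 105.98.

105.98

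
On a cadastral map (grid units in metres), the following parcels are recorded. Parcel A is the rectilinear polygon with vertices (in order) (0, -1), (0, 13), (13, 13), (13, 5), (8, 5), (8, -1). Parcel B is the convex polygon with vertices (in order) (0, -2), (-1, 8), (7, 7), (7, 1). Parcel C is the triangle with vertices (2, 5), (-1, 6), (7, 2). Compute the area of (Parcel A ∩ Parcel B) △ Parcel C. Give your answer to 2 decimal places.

52.56

|Parcel A ∩ Parcel B| = 54.3958.
|(Parcel A ∩ Parcel B) ∩ Parcel C| = 1.9167.
|(Parcel A ∩ Parcel B) △ Parcel C| = 54.3958 + 2 − 3.8333 = 52.56.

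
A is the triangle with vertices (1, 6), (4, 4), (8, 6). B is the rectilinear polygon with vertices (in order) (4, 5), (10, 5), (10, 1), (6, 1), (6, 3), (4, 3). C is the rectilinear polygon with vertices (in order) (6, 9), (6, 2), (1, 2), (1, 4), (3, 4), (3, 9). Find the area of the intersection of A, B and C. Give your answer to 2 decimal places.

The intersection is the polygon with vertices (4,5), (6,5), (4,4).
By the shoelace formula its area is 1.00.

1.00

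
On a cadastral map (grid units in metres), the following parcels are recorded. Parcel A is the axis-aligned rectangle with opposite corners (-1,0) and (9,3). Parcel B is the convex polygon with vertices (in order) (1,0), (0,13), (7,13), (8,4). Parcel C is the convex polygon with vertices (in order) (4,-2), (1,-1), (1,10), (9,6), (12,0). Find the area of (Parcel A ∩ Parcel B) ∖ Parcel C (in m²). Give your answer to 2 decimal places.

0.35

|Parcel A ∩ Parcel B| = 8.2212.
|(Parcel A ∩ Parcel B) ∩ Parcel C| = 7.875.
|(Parcel A ∩ Parcel B) ∖ Parcel C| = 8.2212 − 7.875 = 0.35.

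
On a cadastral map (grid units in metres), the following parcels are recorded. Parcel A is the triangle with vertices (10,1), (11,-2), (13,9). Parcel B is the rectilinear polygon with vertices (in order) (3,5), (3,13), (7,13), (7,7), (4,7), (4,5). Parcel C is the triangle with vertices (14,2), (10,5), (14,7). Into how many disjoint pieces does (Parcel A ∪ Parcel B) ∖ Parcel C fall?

3

(Parcel A ∪ Parcel B) ∖ Parcel C splits into 3 disjoint pieces (area 5.9085, area 0.8173, area 26).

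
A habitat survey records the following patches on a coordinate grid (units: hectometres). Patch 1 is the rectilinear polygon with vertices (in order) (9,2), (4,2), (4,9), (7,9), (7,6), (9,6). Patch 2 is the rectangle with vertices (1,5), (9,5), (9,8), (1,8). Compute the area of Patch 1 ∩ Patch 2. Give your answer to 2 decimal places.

11.00

The intersection is the polygon with vertices (4,8), (7,8), (7,6), (9,6), (9,5), (4,5).
By the shoelace formula its area is 11.00.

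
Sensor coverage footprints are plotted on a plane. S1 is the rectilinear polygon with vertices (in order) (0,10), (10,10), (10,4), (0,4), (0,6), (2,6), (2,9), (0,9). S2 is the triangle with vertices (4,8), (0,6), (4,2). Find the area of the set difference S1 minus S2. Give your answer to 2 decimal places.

|S1| = 54, |S1∩S2| = 9.
|S1 ∖ S2| = |S1| − |S1∩S2| = 54 − 9 = 45.00.

45.00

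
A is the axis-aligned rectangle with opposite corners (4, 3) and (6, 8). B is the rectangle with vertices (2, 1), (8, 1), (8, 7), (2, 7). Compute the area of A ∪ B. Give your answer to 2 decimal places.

38.00

By inclusion–exclusion:
Individual areas: |A| = 10, |B| = 36.
|A∩B|: x∈[4,6], y∈[3,7] → 2·4 = 8.
|A ∪ B| = 46 − 8 = 38.00.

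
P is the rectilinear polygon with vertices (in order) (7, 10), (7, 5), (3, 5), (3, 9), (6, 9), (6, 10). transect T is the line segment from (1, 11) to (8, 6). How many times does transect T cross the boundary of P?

2

The segment meets the boundary at (7,6.714), (3.8,9).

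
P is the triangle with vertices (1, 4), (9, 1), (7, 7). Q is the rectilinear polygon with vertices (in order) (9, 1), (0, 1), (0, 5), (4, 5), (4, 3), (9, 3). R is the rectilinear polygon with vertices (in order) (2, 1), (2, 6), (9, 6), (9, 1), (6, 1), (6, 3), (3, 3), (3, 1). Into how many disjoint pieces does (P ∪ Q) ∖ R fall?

(P ∪ Q) ∖ R splits into 3 disjoint pieces (area 1.1667, area 6, area 8).

3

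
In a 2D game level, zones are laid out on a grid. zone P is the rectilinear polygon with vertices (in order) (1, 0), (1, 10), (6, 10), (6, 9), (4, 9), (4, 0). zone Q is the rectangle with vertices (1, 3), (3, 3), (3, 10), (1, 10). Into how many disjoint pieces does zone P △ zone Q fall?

1

zone P △ zone Q is a single connected region.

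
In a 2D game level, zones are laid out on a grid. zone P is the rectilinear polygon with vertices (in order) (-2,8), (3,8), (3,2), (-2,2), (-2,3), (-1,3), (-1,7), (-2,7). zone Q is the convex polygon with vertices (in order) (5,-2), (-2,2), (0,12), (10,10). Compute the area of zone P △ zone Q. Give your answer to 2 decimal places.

|zone P| = 26, |zone Q| = 104, |zone P∩zone Q| = 24.8.
|zone P △ zone Q| = |zone P| + |zone Q| − 2·|zone P∩zone Q| = 26 + 104 − 49.6 = 80.40.

80.40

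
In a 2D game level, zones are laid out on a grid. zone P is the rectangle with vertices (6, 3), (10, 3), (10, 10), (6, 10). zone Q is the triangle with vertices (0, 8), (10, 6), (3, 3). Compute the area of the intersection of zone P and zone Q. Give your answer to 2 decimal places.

The intersection is the polygon with vertices (6,6.8), (10,6), (6,4.286).
By the shoelace formula its area is 5.03.

5.03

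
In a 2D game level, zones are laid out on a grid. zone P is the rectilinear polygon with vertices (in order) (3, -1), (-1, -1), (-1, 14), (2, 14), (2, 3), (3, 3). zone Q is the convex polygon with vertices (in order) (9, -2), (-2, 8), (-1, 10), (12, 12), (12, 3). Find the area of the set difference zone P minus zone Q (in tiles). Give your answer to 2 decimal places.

35.49

|zone P| = 49, |zone P∩zone Q| = 13.5105.
|zone P ∖ zone Q| = |zone P| − |zone P∩zone Q| = 49 − 13.5105 = 35.49.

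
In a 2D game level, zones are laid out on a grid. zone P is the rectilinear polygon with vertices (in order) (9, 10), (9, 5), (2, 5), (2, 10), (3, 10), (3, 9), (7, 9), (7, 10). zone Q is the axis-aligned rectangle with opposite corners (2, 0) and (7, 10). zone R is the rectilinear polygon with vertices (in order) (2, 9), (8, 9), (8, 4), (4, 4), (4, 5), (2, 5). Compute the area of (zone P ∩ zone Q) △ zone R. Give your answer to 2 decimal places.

9.00

|zone P ∩ zone Q| = 21.
|(zone P ∩ zone Q) ∩ zone R| = 20.
|(zone P ∩ zone Q) △ zone R| = 21 + 28 − 40 = 9.00.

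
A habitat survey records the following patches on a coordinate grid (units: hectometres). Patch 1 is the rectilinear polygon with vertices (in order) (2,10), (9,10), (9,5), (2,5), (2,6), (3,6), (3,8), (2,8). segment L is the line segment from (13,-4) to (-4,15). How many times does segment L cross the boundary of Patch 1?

4

The segment meets the boundary at (2,8.294), (2.263,8), (3,7.176), (4.947,5).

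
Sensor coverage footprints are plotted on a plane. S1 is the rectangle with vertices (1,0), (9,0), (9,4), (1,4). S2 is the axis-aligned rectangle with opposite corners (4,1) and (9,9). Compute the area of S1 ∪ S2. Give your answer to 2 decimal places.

By inclusion–exclusion:
Individual areas: |S1| = 32, |S2| = 40.
|S1∩S2|: x∈[4,9], y∈[1,4] → 5·3 = 15.
|S1 ∪ S2| = 72 − 15 = 57.00.

57.00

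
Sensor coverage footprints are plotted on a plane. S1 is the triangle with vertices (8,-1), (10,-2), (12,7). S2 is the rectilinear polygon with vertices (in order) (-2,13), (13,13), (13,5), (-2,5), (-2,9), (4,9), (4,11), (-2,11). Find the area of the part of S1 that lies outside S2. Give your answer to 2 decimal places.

|S1| = 10, |S1∩S2| = 0.5556.
|S1 ∖ S2| = |S1| − |S1∩S2| = 10 − 0.5556 = 9.44.

9.44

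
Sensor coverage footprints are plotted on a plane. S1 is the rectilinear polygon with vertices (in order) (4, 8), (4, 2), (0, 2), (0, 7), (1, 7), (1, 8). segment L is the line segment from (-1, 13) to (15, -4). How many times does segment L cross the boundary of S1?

The segment meets the boundary at (4,7.688), (3.706,8).

2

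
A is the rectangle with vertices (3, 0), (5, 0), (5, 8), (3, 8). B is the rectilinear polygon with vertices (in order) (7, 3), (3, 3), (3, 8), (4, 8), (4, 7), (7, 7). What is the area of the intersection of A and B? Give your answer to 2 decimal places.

The intersection is the polygon with vertices (5,3), (3,3), (3,8), (4,8), (4,7), (5,7).
By the shoelace formula its area is 9.00.

9.00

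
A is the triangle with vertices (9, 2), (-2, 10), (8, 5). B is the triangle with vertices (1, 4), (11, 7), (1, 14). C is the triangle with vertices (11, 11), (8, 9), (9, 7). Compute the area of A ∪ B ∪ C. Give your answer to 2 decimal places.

59.83

By inclusion–exclusion:
Individual areas: |A| = 12.5, |B| = 50, |C| = 4.
|A∩B| = 5.5605.
|A∩C| = 0.
|B∩C| = 1.1093.
|A∩B∩C| = 0.
|A ∪ B ∪ C| = 66.5 − 6.6698 + 0 = 59.83.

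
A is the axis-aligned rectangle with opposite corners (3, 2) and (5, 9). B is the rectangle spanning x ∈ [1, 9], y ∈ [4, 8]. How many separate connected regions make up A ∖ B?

A ∖ B splits into 2 disjoint pieces (area 4, area 2).

2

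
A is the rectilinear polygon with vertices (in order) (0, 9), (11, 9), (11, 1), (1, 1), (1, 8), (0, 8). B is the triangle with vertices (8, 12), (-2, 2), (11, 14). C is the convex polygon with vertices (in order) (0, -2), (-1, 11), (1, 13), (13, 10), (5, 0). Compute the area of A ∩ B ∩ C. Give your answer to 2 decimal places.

The intersection is the polygon with vertices (1,4.769), (1,5), (5,9), (5.583,9).
By the shoelace formula its area is 1.70.

1.70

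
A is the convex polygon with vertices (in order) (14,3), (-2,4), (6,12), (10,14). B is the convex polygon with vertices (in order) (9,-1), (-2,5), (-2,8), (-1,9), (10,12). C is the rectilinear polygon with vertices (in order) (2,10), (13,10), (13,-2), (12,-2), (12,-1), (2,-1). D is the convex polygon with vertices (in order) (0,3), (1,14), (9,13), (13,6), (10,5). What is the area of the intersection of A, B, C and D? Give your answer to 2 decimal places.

42.41

The intersection is the polygon with vertices (9.846,10), (9.453,4.891), (3.333,3.667), (2,3.75), (2,8), (4,10).
By the shoelace formula its area is 42.41.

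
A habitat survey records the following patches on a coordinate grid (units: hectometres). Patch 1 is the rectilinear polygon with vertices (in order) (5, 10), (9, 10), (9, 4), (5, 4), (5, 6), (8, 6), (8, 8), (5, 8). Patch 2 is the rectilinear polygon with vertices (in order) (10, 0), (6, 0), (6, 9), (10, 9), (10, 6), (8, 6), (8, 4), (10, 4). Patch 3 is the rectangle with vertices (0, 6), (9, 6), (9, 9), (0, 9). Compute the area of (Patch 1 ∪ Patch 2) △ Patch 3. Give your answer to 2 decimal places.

48.00

|Patch 1 ∪ Patch 2| = 41.
|(Patch 1 ∪ Patch 2) ∩ Patch 3| = 10.
|(Patch 1 ∪ Patch 2) △ Patch 3| = 41 + 27 − 20 = 48.00.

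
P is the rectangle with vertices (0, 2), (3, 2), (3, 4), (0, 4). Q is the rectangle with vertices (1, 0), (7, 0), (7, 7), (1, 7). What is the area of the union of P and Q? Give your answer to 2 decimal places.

By inclusion–exclusion:
Individual areas: |P| = 6, |Q| = 42.
|P∩Q|: x∈[1,3], y∈[2,4] → 2·2 = 4.
|P ∪ Q| = 48 − 4 = 44.00.

44.00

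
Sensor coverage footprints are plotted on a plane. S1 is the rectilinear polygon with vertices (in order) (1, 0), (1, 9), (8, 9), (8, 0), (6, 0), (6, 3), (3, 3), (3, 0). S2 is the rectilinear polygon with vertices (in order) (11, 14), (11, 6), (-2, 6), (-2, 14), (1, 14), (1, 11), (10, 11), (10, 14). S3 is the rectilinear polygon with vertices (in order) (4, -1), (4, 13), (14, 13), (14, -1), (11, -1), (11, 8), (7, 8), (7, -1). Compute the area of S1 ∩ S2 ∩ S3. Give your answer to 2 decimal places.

The intersection is the polygon with vertices (8,9), (8,8), (7,8), (7,6), (4,6), (4,9).
By the shoelace formula its area is 10.00.

10.00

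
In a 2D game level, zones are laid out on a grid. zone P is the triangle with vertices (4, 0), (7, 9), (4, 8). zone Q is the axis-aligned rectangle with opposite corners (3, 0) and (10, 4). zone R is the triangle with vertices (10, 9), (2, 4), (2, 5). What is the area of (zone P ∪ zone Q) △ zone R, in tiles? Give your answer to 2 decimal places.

|zone P ∪ zone Q| = 37.3333.
|(zone P ∪ zone Q) ∩ zone R| = 1.3974.
|(zone P ∪ zone Q) △ zone R| = 37.3333 + 4 − 2.7947 = 38.54.

38.54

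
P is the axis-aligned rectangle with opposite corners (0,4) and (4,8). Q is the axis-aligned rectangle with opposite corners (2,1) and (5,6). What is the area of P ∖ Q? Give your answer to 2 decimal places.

|P∩Q|: x∈[2,4], y∈[4,6] → 2·2 = 4.
|P| = 16.
|P ∖ Q| = |P| − |P∩Q| = 16 − 4 = 12.00.

12.00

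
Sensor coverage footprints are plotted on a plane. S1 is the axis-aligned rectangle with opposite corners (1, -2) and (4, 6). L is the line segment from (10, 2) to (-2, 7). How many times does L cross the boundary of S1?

2

The segment meets the boundary at (1,5.75), (4,4.5).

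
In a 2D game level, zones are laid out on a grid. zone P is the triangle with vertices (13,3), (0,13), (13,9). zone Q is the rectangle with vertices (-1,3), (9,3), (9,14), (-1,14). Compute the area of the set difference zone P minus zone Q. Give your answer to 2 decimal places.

20.31

|zone P| = 39, |zone P∩zone Q| = 18.6923.
|zone P ∖ zone Q| = |zone P| − |zone P∩zone Q| = 39 − 18.6923 = 20.31.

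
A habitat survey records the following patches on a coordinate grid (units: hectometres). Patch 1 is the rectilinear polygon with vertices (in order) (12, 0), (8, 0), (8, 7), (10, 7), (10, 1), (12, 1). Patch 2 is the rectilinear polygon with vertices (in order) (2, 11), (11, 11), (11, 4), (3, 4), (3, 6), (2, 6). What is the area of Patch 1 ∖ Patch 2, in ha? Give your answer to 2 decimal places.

|Patch 1| = 16, |Patch 1∩Patch 2| = 6.
|Patch 1 ∖ Patch 2| = |Patch 1| − |Patch 1∩Patch 2| = 16 − 6 = 10.00.

10.00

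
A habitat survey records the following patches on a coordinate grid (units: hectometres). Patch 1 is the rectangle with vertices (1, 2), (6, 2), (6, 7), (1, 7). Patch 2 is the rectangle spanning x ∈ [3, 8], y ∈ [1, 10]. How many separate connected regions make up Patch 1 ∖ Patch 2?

Patch 1 ∖ Patch 2 is a single connected region.

1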